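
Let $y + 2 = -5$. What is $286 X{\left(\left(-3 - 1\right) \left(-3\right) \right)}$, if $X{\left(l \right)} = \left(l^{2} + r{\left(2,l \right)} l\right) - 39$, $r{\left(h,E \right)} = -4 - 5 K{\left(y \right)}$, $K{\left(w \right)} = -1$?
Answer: $33462$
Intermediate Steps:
$y = -7$ ($y = -2 - 5 = -7$)
$r{\left(h,E \right)} = 1$ ($r{\left(h,E \right)} = -4 - -5 = -4 + 5 = 1$)
$X{\left(l \right)} = -39 + l + l^{2}$ ($X{\left(l \right)} = \left(l^{2} + 1 l\right) - 39 = \left(l^{2} + l\right) - 39 = \left(l + l^{2}\right) - 39 = -39 + l + l^{2}$)
$286 X{\left(\left(-3 - 1\right) \left(-3\right) \right)} = 286 \left(-39 + \left(-3 - 1\right) \left(-3\right) + \left(\left(-3 - 1\right) \left(-3\right)\right)^{2}\right) = 286 \left(-39 - -12 + \left(\left(-4\right) \left(-3\right)\right)^{2}\right) = 286 \left(-39 + 12 + 12^{2}\right) = 286 \left(-39 + 12 + 144\right) = 286 \cdot 117 = 33462$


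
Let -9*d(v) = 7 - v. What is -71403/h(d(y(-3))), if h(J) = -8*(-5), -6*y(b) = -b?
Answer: -71403/40 ≈ -1785.1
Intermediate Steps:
y(b) = b/6 (y(b) = -(-1)*b/6 = b/6)
d(v) = -7/9 + v/9 (d(v) = -(7 - v)/9 = -7/9 + v/9)
h(J) = 40
-71403/h(d(y(-3))) = -71403/40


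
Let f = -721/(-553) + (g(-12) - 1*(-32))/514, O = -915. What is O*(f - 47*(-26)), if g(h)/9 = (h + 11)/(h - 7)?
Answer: -863617945335/771514 ≈ -1.1194e+6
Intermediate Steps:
g(h) = 9*(11 + h)/(-7 + h) (g(h) = 9*((h + 11)/(h - 7)) = 9*((11 + h)/(-7 + h)) = 9*(11 + h)/(-7 + h))
f = 1054641/771514 (f = -721/(-553) + (9*(11 - 12)/(-7 - 12) - 1*(-32))/514 = -721*(-1/553) + (9*(-1)/(-19) + 32)*(1/514) = 103/79 + (9*(-1/19)*(-1) + 32)*(1/514) = 103/79 + (9/19 + 32)*(1/514) = 103/79 + (617/19)*(1/514) = 103/79 + 617/9766 = 1054641/771514 ≈ 1.3670)
O*(f - 47*(-26)) = -915*(1054641/771514 - 47*(-26)) = -915*(1054641/771514 + 1222) = -915*943844749/771514 = -863617945335/771514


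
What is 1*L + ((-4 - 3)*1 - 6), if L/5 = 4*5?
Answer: 87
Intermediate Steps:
L = 100 (L = 5*(4*5) = 5*20 = 100)
1*L + ((-4 - 3)*1 - 6) = 1*100 + ((-4 - 3)*1 - 6) = 100 + (-7*1 - 6) = 100 + (-7 - 6) = 100 - 13 = 87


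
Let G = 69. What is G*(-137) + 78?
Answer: -9375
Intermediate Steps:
G*(-137) + 78 = 69*(-137) + 78 = -9453 + 78 = -9375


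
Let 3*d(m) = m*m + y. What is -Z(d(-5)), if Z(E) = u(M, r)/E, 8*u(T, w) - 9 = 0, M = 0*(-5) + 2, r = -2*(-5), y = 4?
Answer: -27/232 ≈ -0.11638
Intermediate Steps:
r = 10
M = 2 (M = 0 + 2 = 2)
d(m) = 4/3 + m²/3 (d(m) = (m*m + 4)/3 = (m² + 4)/3 = (4 + m²)/3 = 4/3 + m²/3)
u(T, w) = 9/8 (u(T, w) = 9/8 + (⅛)*0 = 9/8 + 0 = 9/8)
Z(E) = 9/(8*E)
-Z(d(-5)) = -9/(8*(4/3 + (⅓)*(-5)²)) = -9/(8*(4/3 + (⅓)*25)) = -9/(8*(4/3 + 25/3)) = -9/(8*29/3) = -9*3/(8*29) = -1*27/232 = -27/232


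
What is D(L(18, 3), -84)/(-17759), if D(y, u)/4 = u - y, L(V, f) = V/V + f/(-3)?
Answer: 48/2537 ≈ 0.018920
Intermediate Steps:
L(V, f) = 1 - f/3 (L(V, f) = 1 + f*(-1/3) = 1 - f/3)
D(y, u) = -4*y + 4*u (D(y, u) = 4*(u - y) = -4*y + 4*u)
D(L(18, 3), -84)/(-17759) = (-4*(1 - 1/3*3) + 4*(-84))/(-17759) = (-4*(1 - 1) - 336)*(-1/17759) = (-4*0 - 336)*(-1/17759) = (0 - 336)*(-1/17759) = -336*(-1/17759) = 48/2537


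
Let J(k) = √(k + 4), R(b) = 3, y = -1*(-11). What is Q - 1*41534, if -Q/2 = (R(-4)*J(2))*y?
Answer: -41534 - 66*√6 ≈ -41696.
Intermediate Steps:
y = 11
J(k) = √(4 + k)
Q = -66*√6 (Q = -2*3*√(4 + 2)*11 = -2*3*√6*11 = -66*√6 ≈ -161.67)
Q - 1*41534 = -66*√6 - 1*41534 = -66*√6 - 41534 = -41534 - 66*√6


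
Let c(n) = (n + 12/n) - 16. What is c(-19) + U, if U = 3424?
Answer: 64379/19 ≈ 3388.4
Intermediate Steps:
c(n) = -16 + n + 12/n
c(-19) + U = (-16 - 19 + 12/(-19)) + 3424 = (-16 - 19 + 12*(-1/19)) + 3424 = (-16 - 19 - 12/19) + 3424 = -677/19 + 3424 = 64379/19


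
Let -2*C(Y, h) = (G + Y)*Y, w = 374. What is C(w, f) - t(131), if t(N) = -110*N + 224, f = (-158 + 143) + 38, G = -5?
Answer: -54817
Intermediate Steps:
f = 23 (f = -15 + 38 = 23)
C(Y, h) = -Y*(-5 + Y)/2 (C(Y, h) = -(-5 + Y)*Y/2 = -Y*(-5 + Y)/2)
t(N) = 224 - 110*N
C(w, f) - t(131) = (1/2)*374*(5 - 1*374) - (224 - 110*131) = (1/2)*374*(5 - 374) - (224 - 14410) = (1/2)*374*(-369) - 1*(-14186) = -69003 + 14186 = -54817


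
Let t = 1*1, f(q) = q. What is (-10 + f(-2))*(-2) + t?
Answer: 25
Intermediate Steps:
t = 1
(-10 + f(-2))*(-2) + t = (-10 - 2)*(-2) + 1 = -12*(-2) + 1 = 24 + 1 = 25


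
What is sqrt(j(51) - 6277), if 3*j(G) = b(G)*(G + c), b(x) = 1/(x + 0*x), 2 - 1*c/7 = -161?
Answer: I*sqrt(16306213)/51 ≈ 79.178*I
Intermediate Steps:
c = 1141 (c = 14 - 7*(-161) = 14 + 1127 = 1141)
b(x) = 1/x (b(x) = 1/(x + 0) = 1/x)
j(G) = (1141 + G)/(3*G) (j(G) = ((G + 1141)/G)/3 = ((1141 + G)/G)/3 = (1141 + G)/(3*G))
sqrt(j(51) - 6277) = sqrt((1/3)*(1141 + 51)/51 - 6277) = sqrt((1/3)*(1/51)*1192 - 6277) = sqrt(1192/153 - 6277) = sqrt(-959189/153) = I*sqrt(16306213)/51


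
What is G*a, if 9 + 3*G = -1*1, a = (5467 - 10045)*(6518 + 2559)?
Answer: 138515020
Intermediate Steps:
a = -41554506 (a = -4578*9077 = -41554506)
G = -10/3 (G = -3 + (-1*1)/3 = -3 + (⅓)*(-1) = -3 - ⅓ = -10/3 ≈ -3.3333)
G*a = -10/3*(-41554506) = 138515020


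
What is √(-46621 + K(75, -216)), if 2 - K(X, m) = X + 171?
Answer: I*√46865 ≈ 216.48*I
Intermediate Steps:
K(X, m) = -169 - X (K(X, m) = 2 - (X + 171) = 2 - (171 + X) = 2 + (-171 - X) = -169 - X)
√(-46621 + K(75, -216)) = √(-46621 + (-169 - 1*75)) = √(-46621 + (-169 - 75)) = √(-46621 - 244) = √(-46865) = I*√46865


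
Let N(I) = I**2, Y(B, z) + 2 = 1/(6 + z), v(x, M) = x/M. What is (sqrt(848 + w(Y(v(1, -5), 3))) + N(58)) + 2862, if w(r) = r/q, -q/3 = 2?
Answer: 6226 + sqrt(274854)/18 ≈ 6255.1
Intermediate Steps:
q = -6 (q = -3*2 = -6)
Y(B, z) = -2 + 1/(6 + z)
w(r) = -r/6 (w(r) = r/(-6) = r*(-1/6) = -r/6)
(sqrt(848 + w(Y(v(1, -5), 3))) + N(58)) + 2862 = (sqrt(848 - (-11 - 2*3)/(6*(6 + 3))) + 58**2) + 2862 = (sqrt(848 - (-11 - 6)/(6*9)) + 3364) + 2862 = (sqrt(848 - (-17)/54) + 3364) + 2862 = (sqrt(848 - 1/6*(-17/9)) + 3364) + 2862 = (sqrt(848 + 17/54) + 3364) + 2862 = (sqrt(45809/54) + 3364) + 2862 = (sqrt(274854)/18 + 3364) + 2862 = (3364 + sqrt(274854)/18) + 2862 = 6226 + sqrt(274854)/18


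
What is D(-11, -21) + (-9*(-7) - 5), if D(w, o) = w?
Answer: 47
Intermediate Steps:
D(-11, -21) + (-9*(-7) - 5) = -11 + (-9*(-7) - 5) = -11 + (63 - 5) = -11 + 58 = 47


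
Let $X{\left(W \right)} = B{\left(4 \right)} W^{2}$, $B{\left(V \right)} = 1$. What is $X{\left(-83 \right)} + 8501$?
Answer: $15390$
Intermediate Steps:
$X{\left(W \right)} = W^{2}$ ($X{\left(W \right)} = 1 W^{2} = W^{2}$)
$X{\left(-83 \right)} + 8501 = \left(-83\right)^{2} + 8501 = 6889 + 8501 = 15390$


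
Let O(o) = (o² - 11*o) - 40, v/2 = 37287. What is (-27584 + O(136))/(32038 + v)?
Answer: -2656/26653 ≈ -0.099651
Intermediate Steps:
v = 74574 (v = 2*37287 = 74574)
O(o) = -40 + o² - 11*o
(-27584 + O(136))/(32038 + v) = (-27584 + (-40 + 136² - 11*136))/(32038 + 74574) = (-27584 + (-40 + 18496 - 1496))/106612 = (-27584 + 16960)*(1/106612) = -10624*1/106612 = -2656/26653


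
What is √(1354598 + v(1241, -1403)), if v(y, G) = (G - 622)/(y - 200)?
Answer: √163105556357/347 ≈ 1163.9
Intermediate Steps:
v(y, G) = (-622 + G)/(-200 + y)
√(1354598 + v(1241, -1403)) = √(1354598 + (-622 - 1403)/(-200 + 1241)) = √(1354598 - 2025/1041) = √(1354598 + (1/1041)*(-2025)) = √(1354598 - 675/347) = √(470044831/347) = √163105556357/347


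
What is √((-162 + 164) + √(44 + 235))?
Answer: √(2 + 3*√31) ≈ 4.3247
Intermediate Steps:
√((-162 + 164) + √(44 + 235)) = √(2 + √279) = √(2 + 3*√31)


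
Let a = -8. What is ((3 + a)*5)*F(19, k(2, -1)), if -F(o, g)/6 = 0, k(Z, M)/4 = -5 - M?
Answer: 0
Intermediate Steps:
k(Z, M) = -20 - 4*M (k(Z, M) = 4*(-5 - M) = -20 - 4*M)
F(o, g) = 0 (F(o, g) = -6*0 = 0)
((3 + a)*5)*F(19, k(2, -1)) = ((3 - 8)*5)*0 = -5*5*0 = -25*0 = 0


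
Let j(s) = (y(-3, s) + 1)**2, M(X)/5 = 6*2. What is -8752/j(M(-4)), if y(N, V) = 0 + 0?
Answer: -8752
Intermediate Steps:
y(N, V) = 0
M(X) = 60 (M(X) = 5*(6*2) = 5*12 = 60)
j(s) = 1 (j(s) = (0 + 1)**2 = 1**2 = 1)
-8752/j(M(-4)) = -8752/1 = -8752*1 = -8752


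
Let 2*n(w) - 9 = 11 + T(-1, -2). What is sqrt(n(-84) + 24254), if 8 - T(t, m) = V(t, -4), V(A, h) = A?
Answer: 3*sqrt(10786)/2 ≈ 155.78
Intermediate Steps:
T(t, m) = 8 - t
n(w) = 29/2 (n(w) = 9/2 + (11 + (8 - 1*(-1)))/2 = 9/2 + (11 + (8 + 1))/2 = 9/2 + (11 + 9)/2 = 9/2 + (1/2)*20 = 9/2 + 10 = 29/2)
sqrt(n(-84) + 24254) = sqrt(29/2 + 24254) = sqrt(48537/2) = 3*sqrt(10786)/2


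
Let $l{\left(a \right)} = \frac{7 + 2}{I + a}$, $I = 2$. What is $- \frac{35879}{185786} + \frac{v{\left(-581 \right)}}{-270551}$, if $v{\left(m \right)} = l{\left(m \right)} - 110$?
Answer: $- \frac{1869525376359}{9701065500598} \approx -0.19271$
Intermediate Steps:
$l{\left(a \right)} = \frac{9}{2 + a}$ ($l{\left(a \right)} = \frac{7 + 2}{2 + a} = \frac{9}{2 + a}$)
$v{\left(m \right)} = -110 + \frac{9}{2 + m}$ ($v{\left(m \right)} = \frac{9}{2 + m} - 110 = -110 + \frac{9}{2 + m}$)
$- \frac{35879}{185786} + \frac{v{\left(-581 \right)}}{-270551} = - \frac{35879}{185786} + \frac{\frac{1}{2 - 581} \left(-211 - -63910\right)}{-270551} = \left(-35879\right) \frac{1}{185786} + \frac{-211 + 63910}{-579} \left(- \frac{1}{270551}\right) = - \frac{35879}{185786} + \left(- \frac{1}{579}\right) 63699 \left(- \frac{1}{270551}\right) = - \frac{35879}{185786} - - \frac{21233}{52216343} = - \frac{35879}{185786} + \frac{21233}{52216343} = - \frac{1869525376359}{9701065500598}$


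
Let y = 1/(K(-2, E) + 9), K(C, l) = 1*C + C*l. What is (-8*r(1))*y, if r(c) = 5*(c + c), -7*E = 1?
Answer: -560/51 ≈ -10.980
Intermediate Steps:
E = -1/7 (E = -1/7*1 = -1/7 ≈ -0.14286)
K(C, l) = C + C*l
r(c) = 10*c (r(c) = 5*(2*c) = 10*c)
y = 7/51 (y = 1/(-2*(1 - 1/7) + 9) = 1/(-2*6/7 + 9) = 1/(-12/7 + 9) = 1/(51/7) = 7/51 ≈ 0.13725)
(-8*r(1))*y = -80*(7/51) = -8*10*(7/51) = -80*7/51 = -560/51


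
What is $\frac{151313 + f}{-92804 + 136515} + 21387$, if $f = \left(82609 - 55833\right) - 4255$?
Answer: $\frac{935020991}{43711} \approx 21391.0$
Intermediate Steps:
$f = 22521$ ($f = 26776 - 4255 = 22521$)
$\frac{151313 + f}{-92804 + 136515} + 21387 = \frac{151313 + 22521}{-92804 + 136515} + 21387 = \frac{173834}{43711} + 21387 = \frac{935020991}{43711}$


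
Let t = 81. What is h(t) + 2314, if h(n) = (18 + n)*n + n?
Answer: 10414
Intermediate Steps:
h(n) = n + n*(18 + n) (h(n) = n*(18 + n) + n = n + n*(18 + n))
h(t) + 2314 = 81*(19 + 81) + 2314 = 81*100 + 2314 = 8100 + 2314 = 10414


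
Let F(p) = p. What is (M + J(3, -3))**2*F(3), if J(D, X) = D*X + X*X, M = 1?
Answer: 3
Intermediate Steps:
J(D, X) = X**2 + D*X (J(D, X) = D*X + X**2 = X**2 + D*X)
(M + J(3, -3))**2*F(3) = (1 - 3*(3 - 3))**2*3 = (1 - 3*0)**2*3 = (1 + 0)**2*3 = 1**2*3 = 1*3 = 3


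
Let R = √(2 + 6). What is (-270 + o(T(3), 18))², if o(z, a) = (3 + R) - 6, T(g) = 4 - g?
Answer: 74537 - 1092*√2 ≈ 72993.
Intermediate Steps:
R = 2*√2 (R = √8 = 2*√2 ≈ 2.8284)
o(z, a) = -3 + 2*√2 (o(z, a) = (3 + 2*√2) - 6 = -3 + 2*√2)
(-270 + o(T(3), 18))² = (-270 + (-3 + 2*√2))² = (-273 + 2*√2)²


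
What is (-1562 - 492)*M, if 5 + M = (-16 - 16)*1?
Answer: 75998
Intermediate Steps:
M = -37 (M = -5 + (-16 - 16)*1 = -5 - 32*1 = -5 - 32 = -37)
(-1562 - 492)*M = (-1562 - 492)*(-37) = -2054*(-37) = 75998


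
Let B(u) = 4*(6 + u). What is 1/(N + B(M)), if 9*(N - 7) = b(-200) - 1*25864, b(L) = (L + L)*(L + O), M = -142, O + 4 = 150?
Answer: -9/9097 ≈ -0.00098934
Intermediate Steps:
O = 146 (O = -4 + 150 = 146)
b(L) = 2*L*(146 + L) (b(L) = (L + L)*(L + 146) = (2*L)*(146 + L) = 2*L*(146 + L))
B(u) = 24 + 4*u
N = -4201/9 (N = 7 + (2*(-200)*(146 - 200) - 1*25864)/9 = 7 + (2*(-200)*(-54) - 25864)/9 = 7 + (21600 - 25864)/9 = 7 + (1/9)*(-4264) = 7 - 4264/9 = -4201/9 ≈ -466.78)
1/(N + B(M)) = 1/(-4201/9 + (24 + 4*(-142))) = 1/(-4201/9 + (24 - 568)) = 1/(-4201/9 - 544) = 1/(-9097/9) = -9/9097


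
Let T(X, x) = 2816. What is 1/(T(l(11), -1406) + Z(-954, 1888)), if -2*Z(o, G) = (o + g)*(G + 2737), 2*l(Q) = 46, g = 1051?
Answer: -2/442993 ≈ -4.5147e-6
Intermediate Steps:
l(Q) = 23 (l(Q) = (½)*46 = 23)
Z(o, G) = -(1051 + o)*(2737 + G)/2 (Z(o, G) = -(o + 1051)*(G + 2737)/2 = -(1051 + o)*(2737 + G)/2)
1/(T(l(11), -1406) + Z(-954, 1888)) = 1/(2816 + (-2876587/2 - 2737/2*(-954) - 1051/2*1888 - ½*1888*(-954))) = 1/(2816 + (-2876587/2 + 1305549 - 992144 + 900576)) = 1/(2816 - 448625/2) = 1/(-442993/2) = -2/442993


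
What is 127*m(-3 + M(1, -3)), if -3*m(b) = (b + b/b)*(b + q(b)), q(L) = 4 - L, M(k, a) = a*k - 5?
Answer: 5080/3 ≈ 1693.3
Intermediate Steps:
M(k, a) = -5 + a*k
m(b) = -4/3 - 4*b/3 (m(b) = -(b + b/b)*(b + (4 - b))/3 = -(b + 1)*4/3 = -(1 + b)*4/3 = -(4 + 4*b)/3 = -4/3 - 4*b/3)
127*m(-3 + M(1, -3)) = 127*(-4/3 - 4*(-3 + (-5 - 3*1))/3) = 127*(-4/3 - 4*(-3 + (-5 - 3))/3) = 127*(-4/3 - 4*(-3 - 8)/3) = 127*(-4/3 - 4/3*(-11)) = 127*(-4/3 + 44/3) = 127*(40/3) = 5080/3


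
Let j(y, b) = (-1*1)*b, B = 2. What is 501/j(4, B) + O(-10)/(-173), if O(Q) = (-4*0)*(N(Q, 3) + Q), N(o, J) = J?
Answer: -501/2 ≈ -250.50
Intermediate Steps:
j(y, b) = -b
O(Q) = 0 (O(Q) = (-4*0)*(3 + Q) = 0*(3 + Q) = 0)
501/j(4, B) + O(-10)/(-173) = 501/((-1*2)) + 0/(-173) = 501/(-2) + 0*(-1/173) = 501*(-1/2) + 0 = -501/2 + 0 = -501/2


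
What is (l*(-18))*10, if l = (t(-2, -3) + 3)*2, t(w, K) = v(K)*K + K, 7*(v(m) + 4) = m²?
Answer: -20520/7 ≈ -2931.4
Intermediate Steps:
v(m) = -4 + m²/7
t(w, K) = K + K*(-4 + K²/7) (t(w, K) = (-4 + K²/7)*K + K = K*(-4 + K²/7) + K = K + K*(-4 + K²/7))
l = 114/7 (l = ((⅐)*(-3)*(-21 + (-3)²) + 3)*2 = ((⅐)*(-3)*(-21 + 9) + 3)*2 = ((⅐)*(-3)*(-12) + 3)*2 = (36/7 + 3)*2 = (57/7)*2 = 114/7 ≈ 16.286)
(l*(-18))*10 = ((114/7)*(-18))*10 = -2052/7*10 = -20520/7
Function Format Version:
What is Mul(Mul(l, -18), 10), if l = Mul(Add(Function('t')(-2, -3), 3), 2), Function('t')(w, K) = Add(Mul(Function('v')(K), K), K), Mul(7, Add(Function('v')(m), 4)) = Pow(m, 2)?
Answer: Rational(-20520, 7) ≈ -2931.4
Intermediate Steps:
Function('v')(m) = Add(-4, Mul(Rational(1, 7), Pow(m, 2)))
Function('t')(w, K) = Add(K, Mul(K, Add(-4, Mul(Rational(1, 7), Pow(K, 2))))) (Function('t')(w, K) = Add(Mul(Add(-4, Mul(Rational(1, 7), Pow(K, 2))), K), K) = Add(Mul(K, Add(-4, Mul(Rational(1, 7), Pow(K, 2)))), K) = Add(K, Mul(K, Add(-4, Mul(Rational(1, 7), Pow(K, 2))))))
l = Rational(114, 7) (l = Mul(Add(Mul(Rational(1, 7), -3, Add(-21, Pow(-3, 2))), 3), 2) = Mul(Add(Mul(Rational(1, 7), -3, Add(-21, 9)), 3), 2) = Mul(Add(Mul(Rational(1, 7), -3, -12), 3), 2) = Mul(Add(Rational(36, 7), 3), 2) = Mul(Rational(57, 7), 2) = Rational(114, 7) ≈ 16.286)
Mul(Mul(l, -18), 10) = Mul(Mul(Rational(114, 7), -18), 10) = Mul(Rational(-2052, 7), 10) = Rational(-20520, 7)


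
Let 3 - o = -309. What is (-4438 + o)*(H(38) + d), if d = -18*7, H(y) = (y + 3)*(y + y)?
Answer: -12336740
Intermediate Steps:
o = 312 (o = 3 - 1*(-309) = 3 + 309 = 312)
H(y) = 2*y*(3 + y) (H(y) = (3 + y)*(2*y) = 2*y*(3 + y))
d = -126
(-4438 + o)*(H(38) + d) = (-4438 + 312)*(2*38*(3 + 38) - 126) = -4126*(2*38*41 - 126) = -4126*(3116 - 126) = -4126*2990 = -12336740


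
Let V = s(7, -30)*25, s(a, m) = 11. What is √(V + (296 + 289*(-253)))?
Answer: I*√72546 ≈ 269.34*I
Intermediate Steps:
V = 275 (V = 11*25 = 275)
√(V + (296 + 289*(-253))) = √(275 + (296 + 289*(-253))) = √(275 + (296 - 73117)) = √(275 - 72821) = √(-72546) = I*√72546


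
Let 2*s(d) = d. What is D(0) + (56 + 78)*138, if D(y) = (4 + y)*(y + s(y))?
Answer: 18492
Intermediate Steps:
s(d) = d/2
D(y) = 3*y*(4 + y)/2 (D(y) = (4 + y)*(y + y/2) = (4 + y)*(3*y/2) = 3*y*(4 + y)/2)
D(0) + (56 + 78)*138 = (3/2)*0*(4 + 0) + (56 + 78)*138 = (3/2)*0*4 + 134*138 = 0 + 18492 = 18492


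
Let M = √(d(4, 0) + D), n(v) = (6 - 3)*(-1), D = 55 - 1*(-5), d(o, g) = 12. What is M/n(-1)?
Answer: -2*√2 ≈ -2.8284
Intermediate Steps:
D = 60 (D = 55 + 5 = 60)
n(v) = -3 (n(v) = 3*(-1) = -3)
M = 6*√2 (M = √(12 + 60) = √72 = 6*√2 ≈ 8.4853)
M/n(-1) = (6*√2)/(-3) = (6*√2)*(-⅓) = -2*√2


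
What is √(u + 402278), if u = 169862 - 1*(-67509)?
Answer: √639649 ≈ 799.78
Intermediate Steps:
u = 237371 (u = 169862 + 67509 = 237371)
√(u + 402278) = √(237371 + 402278) = √639649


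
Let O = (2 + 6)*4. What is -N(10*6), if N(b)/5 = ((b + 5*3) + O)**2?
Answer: -57245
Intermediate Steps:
O = 32 (O = 8*4 = 32)
N(b) = 5*(47 + b)**2 (N(b) = 5*((b + 5*3) + 32)**2 = 5*((b + 15) + 32)**2 = 5*((15 + b) + 32)**2 = 5*(47 + b)**2)
-N(10*6) = -5*(47 + 10*6)**2 = -5*(47 + 60)**2 = -5*107**2 = -5*11449 = -1*57245 = -57245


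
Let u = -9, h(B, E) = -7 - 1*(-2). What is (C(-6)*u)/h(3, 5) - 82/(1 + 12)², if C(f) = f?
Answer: -9536/845 ≈ -11.285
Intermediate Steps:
h(B, E) = -5 (h(B, E) = -7 + 2 = -5)
(C(-6)*u)/h(3, 5) - 82/(1 + 12)² = -6*(-9)/(-5) - 82/(1 + 12)² = 54*(-⅕) - 82/(13²) = -54/5 - 82/169 = -9536/845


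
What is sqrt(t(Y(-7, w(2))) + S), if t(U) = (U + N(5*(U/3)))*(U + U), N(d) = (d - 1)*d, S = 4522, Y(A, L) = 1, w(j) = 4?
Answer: 4*sqrt(2546)/3 ≈ 67.277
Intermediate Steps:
N(d) = d*(-1 + d) (N(d) = (-1 + d)*d = d*(-1 + d))
t(U) = 2*U*(U + 5*U*(-1 + 5*U/3)/3) (t(U) = (U + (5*(U/3))*(-1 + 5*(U/3)))*(U + U) = (U + (5*(U*(1/3)))*(-1 + 5*(U*(1/3))))*(2*U) = (U + (5*(U/3))*(-1 + 5*(U/3)))*(2*U) = (U + (5*U/3)*(-1 + 5*U/3))*(2*U) = (U + 5*U*(-1 + 5*U/3)/3)*(2*U) = 2*U*(U + 5*U*(-1 + 5*U/3)/3))
sqrt(t(Y(-7, w(2))) + S) = sqrt((2/9)*1**2*(-6 + 25*1) + 4522) = sqrt((2/9)*1*(-6 + 25) + 4522) = sqrt((2/9)*1*19 + 4522) = sqrt(38/9 + 4522) = sqrt(40736/9) = 4*sqrt(2546)/3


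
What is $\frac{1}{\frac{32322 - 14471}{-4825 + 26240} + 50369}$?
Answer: $\frac{21415}{1078669986} \approx 1.9853 \cdot 10^{-5}$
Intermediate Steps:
$\frac{1}{\frac{32322 - 14471}{-4825 + 26240} + 50369} = \frac{1}{\frac{17851}{21415} + 50369} = \frac{1}{\frac{1078669986}{21415}} = \frac{21415}{1078669986}$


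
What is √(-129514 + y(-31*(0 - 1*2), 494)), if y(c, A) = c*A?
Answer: I*√98886 ≈ 314.46*I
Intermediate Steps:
y(c, A) = A*c
√(-129514 + y(-31*(0 - 1*2), 494)) = √(-129514 + 494*(-31*(0 - 1*2))) = √(-129514 + 494*(-31*(0 - 2))) = √(-129514 + 494*(-31*(-2))) = √(-129514 + 494*62) = √(-129514 + 30628) = √(-98886) = I*√98886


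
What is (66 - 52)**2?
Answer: 196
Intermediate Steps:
(66 - 52)**2 = 14**2 = 196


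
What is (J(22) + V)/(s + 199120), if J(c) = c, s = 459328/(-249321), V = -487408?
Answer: -60757782453/24822169096 ≈ -2.4477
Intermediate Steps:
s = -459328/249321 (s = 459328*(-1/249321) = -459328/249321 ≈ -1.8423)
(J(22) + V)/(s + 199120) = (22 - 487408)/(-459328/249321 + 199120) = -487386/49644338192/249321 = -487386*249321/49644338192 = -60757782453/24822169096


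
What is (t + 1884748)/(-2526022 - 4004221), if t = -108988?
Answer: -1775760/6530243 ≈ -0.27193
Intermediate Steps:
(t + 1884748)/(-2526022 - 4004221) = (-108988 + 1884748)/(-2526022 - 4004221) = 1775760/(-6530243) = 1775760*(-1/6530243) = -1775760/6530243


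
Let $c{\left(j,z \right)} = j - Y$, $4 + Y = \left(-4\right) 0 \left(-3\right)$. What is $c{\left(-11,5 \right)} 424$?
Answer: $-2968$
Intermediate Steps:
$Y = -4$ ($Y = -4 + \left(-4\right) 0 \left(-3\right) = -4 + 0 \left(-3\right) = -4 + 0 = -4$)
$c{\left(j,z \right)} = 4 + j$ ($c{\left(j,z \right)} = j - -4 = j + 4 = 4 + j$)
$c{\left(-11,5 \right)} 424 = \left(4 - 11\right) 424 = \left(-7\right) 424 = -2968$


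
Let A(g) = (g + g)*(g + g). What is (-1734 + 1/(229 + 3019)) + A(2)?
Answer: -5580063/3248 ≈ -1718.0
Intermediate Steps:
A(g) = 4*g**2 (A(g) = (2*g)*(2*g) = 4*g**2)
(-1734 + 1/(229 + 3019)) + A(2) = (-1734 + 1/(229 + 3019)) + 4*2**2 = (-1734 + 1/3248) + 4*4 = (-1734 + 1/3248) + 16 = -5632031/3248 + 16 = -5580063/3248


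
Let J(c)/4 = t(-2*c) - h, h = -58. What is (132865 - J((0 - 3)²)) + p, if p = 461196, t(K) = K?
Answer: 593901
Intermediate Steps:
J(c) = 232 - 8*c (J(c) = 4*(-2*c - 1*(-58)) = 4*(-2*c + 58) = 4*(58 - 2*c) = 232 - 8*c)
(132865 - J((0 - 3)²)) + p = (132865 - (232 - 8*(0 - 3)²)) + 461196 = (132865 - (232 - 8*(-3)²)) + 461196 = (132865 - (232 - 8*9)) + 461196 = (132865 - (232 - 72)) + 461196 = (132865 - 1*160) + 461196 = (132865 - 160) + 461196 = 132705 + 461196 = 593901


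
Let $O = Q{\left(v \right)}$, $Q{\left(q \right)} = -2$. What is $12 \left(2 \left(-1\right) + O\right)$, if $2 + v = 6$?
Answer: $-48$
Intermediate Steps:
$v = 4$ ($v = -2 + 6 = 4$)
$O = -2$
$12 \left(2 \left(-1\right) + O\right) = 12 \left(2 \left(-1\right) - 2\right) = 12 \left(-2 - 2\right) = 12 \left(-4\right) = -48$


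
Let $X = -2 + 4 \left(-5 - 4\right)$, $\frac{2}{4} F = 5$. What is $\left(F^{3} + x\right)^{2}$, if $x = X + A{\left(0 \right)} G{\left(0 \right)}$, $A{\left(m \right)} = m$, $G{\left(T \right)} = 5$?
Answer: $925444$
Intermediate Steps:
$F = 10$ ($F = 2 \cdot 5 = 10$)
$X = -38$ ($X = -2 + 4 \left(-9\right) = -2 - 36 = -38$)
$x = -38$ ($x = -38 + 0 \cdot 5 = -38 + 0 = -38$)
$\left(F^{3} + x\right)^{2} = \left(10^{3} - 38\right)^{2} = \left(1000 - 38\right)^{2} = 962^{2} = 925444$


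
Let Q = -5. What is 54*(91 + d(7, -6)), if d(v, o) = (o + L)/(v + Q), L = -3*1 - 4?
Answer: 4563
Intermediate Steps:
L = -7 (L = -3 - 4 = -7)
d(v, o) = (-7 + o)/(-5 + v) (d(v, o) = (o - 7)/(v - 5) = (-7 + o)/(-5 + v))
54*(91 + d(7, -6)) = 54*(91 + (-7 - 6)/(-5 + 7)) = 54*(91 - 13/2) = 54*(169/2) = 4563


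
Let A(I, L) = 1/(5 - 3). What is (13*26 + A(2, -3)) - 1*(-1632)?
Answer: 3941/2 ≈ 1970.5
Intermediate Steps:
A(I, L) = 1/2
(13*26 + A(2, -3)) - 1*(-1632) = (13*26 + 1/2) - 1*(-1632) = (338 + 1/2) + 1632 = 677/2 + 1632 = 3941/2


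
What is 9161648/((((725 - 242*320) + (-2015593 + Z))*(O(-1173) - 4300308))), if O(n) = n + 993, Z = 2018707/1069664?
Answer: 1224985630784/1203096204556261605 ≈ 1.0182e-6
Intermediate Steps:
Z = 2018707/1069664 (Z = 2018707*(1/1069664) = 2018707/1069664 ≈ 1.8872)
O(n) = 993 + n
9161648/((((725 - 242*320) + (-2015593 + Z))*(O(-1173) - 4300308))) = 9161648/((((725 - 242*320) + (-2015593 + 2018707/1069664))*((993 - 1173) - 4300308))) = 9161648/((((725 - 77440) - 2156005252045/1069664)*(-180 - 4300308))) = 9161648/(((-76715 - 2156005252045/1069664)*(-4300488))) = 9161648/((-2238064525805/1069664*(-4300488))) = 9161648/(1203096204556261605/133708) = 9161648*(133708/1203096204556261605) = 1224985630784/1203096204556261605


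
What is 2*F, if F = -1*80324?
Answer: -160648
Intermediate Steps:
F = -80324
2*F = 2*(-80324) = -160648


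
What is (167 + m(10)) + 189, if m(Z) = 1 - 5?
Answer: 352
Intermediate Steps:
m(Z) = -4
(167 + m(10)) + 189 = (167 - 4) + 189 = 163 + 189 = 352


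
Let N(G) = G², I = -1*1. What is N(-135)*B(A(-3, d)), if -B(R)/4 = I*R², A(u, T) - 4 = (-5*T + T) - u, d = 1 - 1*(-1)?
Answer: 72900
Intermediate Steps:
d = 2 (d = 1 + 1 = 2)
A(u, T) = 4 - u - 4*T (A(u, T) = 4 + ((-5*T + T) - u) = 4 + (-4*T - u) = 4 + (-u - 4*T) = 4 - u - 4*T)
I = -1
B(R) = 4*R² (B(R) = -(-4)*R² = 4*R²)
N(-135)*B(A(-3, d)) = (-135)²*(4*(4 - 1*(-3) - 4*2)²) = 18225*(4*(4 + 3 - 8)²) = 18225*(4*(-1)²) = 18225*(4*1) = 18225*4 = 72900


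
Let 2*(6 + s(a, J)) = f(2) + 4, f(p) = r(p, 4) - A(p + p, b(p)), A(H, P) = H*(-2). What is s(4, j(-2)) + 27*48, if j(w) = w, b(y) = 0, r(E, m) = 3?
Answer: 2595/2 ≈ 1297.5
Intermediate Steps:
A(H, P) = -2*H
f(p) = 3 + 4*p (f(p) = 3 - (-2)*(p + p) = 3 - (-2)*2*p = 3 - (-4)*p = 3 + 4*p)
s(a, J) = 3/2 (s(a, J) = -6 + ((3 + 4*2) + 4)/2 = -6 + ((3 + 8) + 4)/2 = -6 + (11 + 4)/2 = -6 + (½)*15 = -6 + 15/2 = 3/2)
s(4, j(-2)) + 27*48 = 3/2 + 27*48 = 3/2 + 1296 = 2595/2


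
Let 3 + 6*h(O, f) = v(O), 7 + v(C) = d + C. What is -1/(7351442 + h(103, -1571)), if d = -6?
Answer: -2/14702913 ≈ -1.3603e-7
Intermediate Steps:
v(C) = -13 + C (v(C) = -7 + (-6 + C) = -13 + C)
h(O, f) = -8/3 + O/6 (h(O, f) = -½ + (-13 + O)/6 = -½ + (-13/6 + O/6) = -8/3 + O/6)
-1/(7351442 + h(103, -1571)) = -1/(7351442 + (-8/3 + (⅙)*103)) = -1/(7351442 + (-8/3 + 103/6)) = -1/(7351442 + 29/2) = -1/14702913/2 = -1*2/14702913 = -2/14702913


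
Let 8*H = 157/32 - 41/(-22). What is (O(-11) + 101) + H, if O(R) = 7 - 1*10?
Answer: 278351/2816 ≈ 98.846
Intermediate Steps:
O(R) = -3 (O(R) = 7 - 10 = -3)
H = 2383/2816 (H = (157/32 - 41/(-22))/8 = (157*(1/32) - 41*(-1/22))/8 = (157/32 + 41/22)/8 = (⅛)*(2383/352) = 2383/2816 ≈ 0.84624)
(O(-11) + 101) + H = (-3 + 101) + 2383/2816 = 98 + 2383/2816 = 278351/2816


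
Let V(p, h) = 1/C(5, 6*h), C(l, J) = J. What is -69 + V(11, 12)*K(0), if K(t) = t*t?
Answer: -69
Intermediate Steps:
V(p, h) = 1/(6*h)
K(t) = t**2
-69 + V(11, 12)*K(0) = -69 + ((1/6)/12)*0**2 = -69 + ((1/6)*(1/12))*0 = -69 + (1/72)*0 = -69 + 0 = -69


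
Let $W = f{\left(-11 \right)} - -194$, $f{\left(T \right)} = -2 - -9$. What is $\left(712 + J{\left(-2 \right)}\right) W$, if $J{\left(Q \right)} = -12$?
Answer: $140700$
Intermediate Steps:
$f{\left(T \right)} = 7$ ($f{\left(T \right)} = -2 + 9 = 7$)
$W = 201$ ($W = 7 - -194 = 7 + 194 = 201$)
$\left(712 + J{\left(-2 \right)}\right) W = \left(712 - 12\right) 201 = 700 \cdot 201 = 140700$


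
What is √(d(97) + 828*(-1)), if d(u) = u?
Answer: I*√731 ≈ 27.037*I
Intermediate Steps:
√(d(97) + 828*(-1)) = √(97 + 828*(-1)) = √(97 - 828) = √(-731) = I*√731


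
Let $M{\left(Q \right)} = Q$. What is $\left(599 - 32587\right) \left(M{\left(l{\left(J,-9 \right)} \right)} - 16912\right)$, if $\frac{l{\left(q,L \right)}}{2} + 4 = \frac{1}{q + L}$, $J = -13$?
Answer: $541239868$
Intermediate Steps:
$l{\left(q,L \right)} = -8 + \frac{2}{L + q}$ ($l{\left(q,L \right)} = -8 + \frac{2}{q + L} = -8 + \frac{2}{L + q}$)
$\left(599 - 32587\right) \left(M{\left(l{\left(J,-9 \right)} \right)} - 16912\right) = \left(599 - 32587\right) \left(\frac{2 \left(1 - -36 - -52\right)}{-9 - 13} - 16912\right) = - 31988 \left(\frac{2 \left(1 + 36 + 52\right)}{-22} - 16912\right) = - 31988 \left(2 \left(- \frac{1}{22}\right) 89 - 16912\right) = - 31988 \left(- \frac{89}{11} - 16912\right) = \left(-31988\right) \left(- \frac{186121}{11}\right) = 541239868$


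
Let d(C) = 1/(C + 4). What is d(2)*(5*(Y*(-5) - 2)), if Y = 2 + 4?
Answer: -80/3 ≈ -26.667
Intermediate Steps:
d(C) = 1/(4 + C)
Y = 6
d(2)*(5*(Y*(-5) - 2)) = (5*(6*(-5) - 2))/(4 + 2) = (5*(-30 - 2))/6 = (5*(-32))/6 = (1/6)*(-160) = -80/3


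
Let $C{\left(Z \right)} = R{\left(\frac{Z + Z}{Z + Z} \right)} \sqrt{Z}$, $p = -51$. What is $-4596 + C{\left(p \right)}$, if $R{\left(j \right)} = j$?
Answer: $-4596 + i \sqrt{51} \approx -4596.0 + 7.1414 i$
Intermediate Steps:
$C{\left(Z \right)} = \sqrt{Z}$ ($C{\left(Z \right)} = \frac{Z + Z}{Z + Z} \sqrt{Z} = \frac{2 Z}{2 Z} \sqrt{Z} = 2 Z \frac{1}{2 Z} \sqrt{Z} = 1 \sqrt{Z} = \sqrt{Z}$)
$-4596 + C{\left(p \right)} = -4596 + \sqrt{-51} = -4596 + i \sqrt{51}$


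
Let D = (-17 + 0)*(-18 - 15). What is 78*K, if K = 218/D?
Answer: 5668/187 ≈ 30.310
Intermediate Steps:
D = 561 (D = -17*(-33) = 561)
K = 218/561 ≈ 0.38859
78*K = 78*(218/561) = 5668/187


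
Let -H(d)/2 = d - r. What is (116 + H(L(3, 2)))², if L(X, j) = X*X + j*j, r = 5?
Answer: 10000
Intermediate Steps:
L(X, j) = X² + j²
H(d) = 10 - 2*d (H(d) = -2*(d - 1*5) = -2*(d - 5) = -2*(-5 + d) = 10 - 2*d)
(116 + H(L(3, 2)))² = (116 + (10 - 2*(3² + 2²)))² = (116 + (10 - 2*(9 + 4)))² = (116 + (10 - 2*13))² = (116 + (10 - 26))² = (116 - 16)² = 100² = 10000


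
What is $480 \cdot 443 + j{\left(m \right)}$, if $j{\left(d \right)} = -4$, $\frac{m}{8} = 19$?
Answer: $212636$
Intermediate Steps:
$m = 152$ ($m = 8 \cdot 19 = 152$)
$480 \cdot 443 + j{\left(m \right)} = 480 \cdot 443 - 4 = 212640 - 4 = 212636$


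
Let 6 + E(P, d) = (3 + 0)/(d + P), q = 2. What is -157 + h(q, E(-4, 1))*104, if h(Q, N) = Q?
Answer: 51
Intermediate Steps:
E(P, d) = -6 + 3/(P + d) (E(P, d) = -6 + (3 + 0)/(d + P) = -6 + 3/(P + d))
-157 + h(q, E(-4, 1))*104 = -157 + 2*104 = -157 + 208 = 51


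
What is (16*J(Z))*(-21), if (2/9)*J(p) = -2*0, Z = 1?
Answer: 0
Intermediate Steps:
J(p) = 0 (J(p) = 9*(-2*0)/2 = (9/2)*0 = 0)
(16*J(Z))*(-21) = (16*0)*(-21) = 0*(-21) = 0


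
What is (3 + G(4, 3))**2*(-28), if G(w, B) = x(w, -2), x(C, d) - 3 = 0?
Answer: -1008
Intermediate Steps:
x(C, d) = 3 (x(C, d) = 3 + 0 = 3)
G(w, B) = 3
(3 + G(4, 3))**2*(-28) = (3 + 3)**2*(-28) = 6**2*(-28) = 36*(-28) = -1008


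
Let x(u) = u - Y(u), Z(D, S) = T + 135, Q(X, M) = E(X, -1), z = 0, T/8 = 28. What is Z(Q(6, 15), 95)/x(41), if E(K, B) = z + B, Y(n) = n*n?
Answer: -359/1640 ≈ -0.21890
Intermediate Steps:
T = 224 (T = 8*28 = 224)
Y(n) = n²
E(K, B) = B (E(K, B) = 0 + B = B)
Q(X, M) = -1
Z(D, S) = 359 (Z(D, S) = 224 + 135 = 359)
x(u) = u - u²
Z(Q(6, 15), 95)/x(41) = 359/((41*(1 - 1*41))) = 359/((41*(1 - 41))) = 359/((41*(-40))) = 359/(-1640) = 359*(-1/1640) = -359/1640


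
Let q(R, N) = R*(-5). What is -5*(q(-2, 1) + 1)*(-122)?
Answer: 6710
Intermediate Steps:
q(R, N) = -5*R
-5*(q(-2, 1) + 1)*(-122) = -5*(-5*(-2) + 1)*(-122) = -5*(10 + 1)*(-122) = -5*11*(-122) = -55*(-122) = 6710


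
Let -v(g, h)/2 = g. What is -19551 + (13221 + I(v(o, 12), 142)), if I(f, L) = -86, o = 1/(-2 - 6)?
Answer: -6416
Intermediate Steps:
o = -⅛ (o = 1/(-8) = -⅛ ≈ -0.12500)
v(g, h) = -2*g
-19551 + (13221 + I(v(o, 12), 142)) = -19551 + (13221 - 86) = -19551 + 13135 = -6416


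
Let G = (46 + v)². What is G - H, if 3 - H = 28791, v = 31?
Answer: 34717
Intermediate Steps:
G = 5929 (G = (46 + 31)² = 77² = 5929)
H = -28788 (H = 3 - 1*28791 = 3 - 28791 = -28788)
G - H = 5929 - 1*(-28788) = 5929 + 28788 = 34717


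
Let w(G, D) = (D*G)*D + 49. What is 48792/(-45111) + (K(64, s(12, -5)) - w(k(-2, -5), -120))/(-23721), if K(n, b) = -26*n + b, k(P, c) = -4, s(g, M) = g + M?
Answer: -1226276422/356692677 ≈ -3.4379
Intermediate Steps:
s(g, M) = M + g
w(G, D) = 49 + G*D² (w(G, D) = G*D² + 49 = 49 + G*D²)
K(n, b) = b - 26*n
48792/(-45111) + (K(64, s(12, -5)) - w(k(-2, -5), -120))/(-23721) = 48792/(-45111) + (((-5 + 12) - 26*64) - (49 - 4*(-120)²))/(-23721) = 48792*(-1/45111) + ((7 - 1664) - (49 - 4*14400))*(-1/23721) = -16264/15037 + (-1657 - (49 - 57600))*(-1/23721) = -16264/15037 + (-1657 - 1*(-57551))*(-1/23721) = -16264/15037 + (-1657 + 57551)*(-1/23721) = -16264/15037 + 55894*(-1/23721) = -16264/15037 - 55894/23721 = -1226276422/356692677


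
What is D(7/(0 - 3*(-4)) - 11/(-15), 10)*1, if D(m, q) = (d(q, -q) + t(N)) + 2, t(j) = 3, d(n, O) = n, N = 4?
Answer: 15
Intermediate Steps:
D(m, q) = 5 + q (D(m, q) = (q + 3) + 2 = (3 + q) + 2 = 5 + q)
D(7/(0 - 3*(-4)) - 11/(-15), 10)*1 = (5 + 10)*1 = 15*1 = 15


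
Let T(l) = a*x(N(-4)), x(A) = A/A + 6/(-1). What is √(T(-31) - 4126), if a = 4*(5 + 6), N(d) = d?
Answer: I*√4346 ≈ 65.924*I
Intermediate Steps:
x(A) = -5 (x(A) = 1 + 6*(-1) = 1 - 6 = -5)
a = 44 (a = 4*11 = 44)
T(l) = -220 (T(l) = 44*(-5) = -220)
√(T(-31) - 4126) = √(-220 - 4126) = √(-4346) = I*√4346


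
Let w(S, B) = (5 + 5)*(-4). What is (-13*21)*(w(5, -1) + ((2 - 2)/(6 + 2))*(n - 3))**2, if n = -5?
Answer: -436800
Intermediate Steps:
w(S, B) = -40 (w(S, B) = 10*(-4) = -40)
(-13*21)*(w(5, -1) + ((2 - 2)/(6 + 2))*(n - 3))**2 = (-13*21)*(-40 + ((2 - 2)/(6 + 2))*(-5 - 3))**2 = -273*(-40 + (0/8)*(-8))**2 = -273*(-40 + (0*(1/8))*(-8))**2 = -273*(-40 + 0*(-8))**2 = -273*(-40 + 0)**2 = -273*(-40)**2 = -273*1600 = -436800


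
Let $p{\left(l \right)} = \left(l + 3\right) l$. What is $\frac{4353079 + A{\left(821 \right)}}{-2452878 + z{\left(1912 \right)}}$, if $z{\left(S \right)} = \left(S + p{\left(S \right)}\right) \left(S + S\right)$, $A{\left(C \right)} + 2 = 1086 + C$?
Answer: $\frac{2177492}{7003179065} \approx 0.00031093$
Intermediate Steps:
$p{\left(l \right)} = l \left(3 + l\right)$ ($p{\left(l \right)} = \left(3 + l\right) l = l \left(3 + l\right)$)
$A{\left(C \right)} = 1084 + C$ ($A{\left(C \right)} = -2 + \left(1086 + C\right) = 1084 + C$)
$z{\left(S \right)} = 2 S \left(S + S \left(3 + S\right)\right)$ ($z{\left(S \right)} = \left(S + S \left(3 + S\right)\right) \left(S + S\right) = \left(S + S \left(3 + S\right)\right) 2 S = 2 S \left(S + S \left(3 + S\right)\right)$)
$\frac{4353079 + A{\left(821 \right)}}{-2452878 + z{\left(1912 \right)}} = \frac{4353079 + \left(1084 + 821\right)}{-2452878 + 2 \cdot 1912^{2} \left(4 + 1912\right)} = \frac{4353079 + 1905}{-2452878 + 2 \cdot 3655744 \cdot 1916} = \frac{4354984}{-2452878 + 14008811008} = \frac{4354984}{14006358130} = 4354984 \cdot \frac{1}{14006358130} = \frac{2177492}{7003179065}$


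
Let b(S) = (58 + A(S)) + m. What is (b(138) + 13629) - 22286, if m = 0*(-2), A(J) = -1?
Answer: -8600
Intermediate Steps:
m = 0
b(S) = 57 (b(S) = (58 - 1) + 0 = 57 + 0 = 57)
(b(138) + 13629) - 22286 = (57 + 13629) - 22286 = 13686 - 22286 = -8600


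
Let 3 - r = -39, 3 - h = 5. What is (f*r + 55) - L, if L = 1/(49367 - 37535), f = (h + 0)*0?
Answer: 650759/11832 ≈ 55.000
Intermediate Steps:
h = -2 (h = 3 - 1*5 = 3 - 5 = -2)
r = 42 (r = 3 - 1*(-39) = 3 + 39 = 42)
f = 0 (f = (-2 + 0)*0 = -2*0 = 0)
L = 1/11832 ≈ 8.4517e-5
(f*r + 55) - L = (0*42 + 55) - 1*1/11832 = (0 + 55) - 1/11832 = 55 - 1/11832 = 650759/11832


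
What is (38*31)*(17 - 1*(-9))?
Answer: 30628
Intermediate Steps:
(38*31)*(17 - 1*(-9)) = 1178*(17 + 9) = 1178*26 = 30628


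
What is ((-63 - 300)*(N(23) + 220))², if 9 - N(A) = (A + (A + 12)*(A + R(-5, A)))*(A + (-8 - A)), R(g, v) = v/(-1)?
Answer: 22475706561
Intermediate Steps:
R(g, v) = -v (R(g, v) = v*(-1) = -v)
N(A) = 9 + 8*A (N(A) = 9 - (A + (A + 12)*(A - A))*(A + (-8 - A)) = 9 - (A + (12 + A)*0)*(-8) = 9 - (A + 0)*(-8) = 9 - A*(-8) = 9 - (-8)*A = 9 + 8*A)
((-63 - 300)*(N(23) + 220))² = ((-63 - 300)*((9 + 8*23) + 220))² = (-363*((9 + 184) + 220))² = (-363*(193 + 220))² = (-363*413)² = (-149919)² = 22475706561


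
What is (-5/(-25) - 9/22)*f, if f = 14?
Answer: -161/55 ≈ -2.9273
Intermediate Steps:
(-5/(-25) - 9/22)*f = (-5/(-25) - 9/22)*14 = (-5*(-1/25) - 9*1/22)*14 = (1/5 - 9/22)*14 = -23/110*14 = -161/55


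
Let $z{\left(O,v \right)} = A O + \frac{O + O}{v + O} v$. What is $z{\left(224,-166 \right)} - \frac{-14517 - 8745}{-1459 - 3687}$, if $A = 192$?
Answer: $\frac{3113116205}{74617} \approx 41721.0$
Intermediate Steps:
$z{\left(O,v \right)} = 192 O + \frac{2 O v}{O + v}$ ($z{\left(O,v \right)} = 192 O + \frac{O + O}{v + O} v = 192 O + \frac{2 O}{O + v} v = 192 O + \frac{2 O v}{O + v}$)
$z{\left(224,-166 \right)} - \frac{-14517 - 8745}{-1459 - 3687} = 2 \cdot 224 \frac{1}{224 - 166} \left(96 \cdot 224 + 97 \left(-166\right)\right) - \frac{-14517 - 8745}{-1459 - 3687} = 2 \cdot 224 \cdot \frac{1}{58} \left(21504 - 16102\right) - - \frac{23262}{-5146} = 2 \cdot 224 \cdot \frac{1}{58} \cdot 5402 - \left(-23262\right) \left(- \frac{1}{5146}\right) = \frac{1210048}{29} - \frac{11631}{2573} = \frac{3113116205}{74617}$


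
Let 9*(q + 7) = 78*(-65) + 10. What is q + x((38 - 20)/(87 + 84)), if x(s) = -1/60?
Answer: -102463/180 ≈ -569.24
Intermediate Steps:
x(s) = -1/60 (x(s) = -1*1/60 = -1/60)
q = -5123/9 (q = -7 + (78*(-65) + 10)/9 = -7 + (-5070 + 10)/9 = -7 + (⅑)*(-5060) = -7 - 5060/9 = -5123/9 ≈ -569.22)
q + x((38 - 20)/(87 + 84)) = -5123/9 - 1/60 = -102463/180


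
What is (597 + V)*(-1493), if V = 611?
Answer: -1803544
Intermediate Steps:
(597 + V)*(-1493) = (597 + 611)*(-1493) = 1208*(-1493) = -1803544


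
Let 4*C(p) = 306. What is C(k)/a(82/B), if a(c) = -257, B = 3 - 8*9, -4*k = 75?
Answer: -153/514 ≈ -0.29767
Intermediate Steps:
k = -75/4 (k = -¼*75 = -75/4 ≈ -18.750)
B = -69 (B = 3 - 72 = -69)
C(p) = 153/2 (C(p) = (¼)*306 = 153/2)
C(k)/a(82/B) = (153/2)/(-257) = (153/2)*(-1/257) = -153/514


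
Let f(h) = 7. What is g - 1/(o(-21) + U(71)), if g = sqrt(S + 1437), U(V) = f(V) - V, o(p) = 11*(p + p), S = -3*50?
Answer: 1/526 + 3*sqrt(143) ≈ 35.877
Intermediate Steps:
S = -150
o(p) = 22*p (o(p) = 11*(2*p) = 22*p)
U(V) = 7 - V
g = 3*sqrt(143) (g = sqrt(-150 + 1437) = sqrt(1287) = 3*sqrt(143) ≈ 35.875)
g - 1/(o(-21) + U(71)) = 3*sqrt(143) - 1/(22*(-21) + (7 - 1*71)) = 3*sqrt(143) - 1/(-462 + (7 - 71)) = 3*sqrt(143) - 1/(-462 - 64) = 3*sqrt(143) - 1/(-526) = 3*sqrt(143) - 1*(-1/526) = 3*sqrt(143) + 1/526 = 1/526 + 3*sqrt(143)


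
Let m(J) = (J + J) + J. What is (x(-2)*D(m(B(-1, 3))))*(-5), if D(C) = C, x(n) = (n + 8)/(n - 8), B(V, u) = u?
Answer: 27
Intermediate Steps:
x(n) = (8 + n)/(-8 + n)
m(J) = 3*J (m(J) = 2*J + J = 3*J)
(x(-2)*D(m(B(-1, 3))))*(-5) = (((8 - 2)/(-8 - 2))*(3*3))*(-5) = ((6/(-10))*9)*(-5) = (-⅒*6*9)*(-5) = -⅗*9*(-5) = -27/5*(-5) = 27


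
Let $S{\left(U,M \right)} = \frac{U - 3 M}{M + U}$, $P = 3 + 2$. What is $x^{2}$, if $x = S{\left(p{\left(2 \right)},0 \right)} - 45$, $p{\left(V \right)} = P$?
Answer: $1936$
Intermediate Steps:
$P = 5$
$p{\left(V \right)} = 5$
$S{\left(U,M \right)} = \frac{U - 3 M}{M + U}$
$x = -44$ ($x = \frac{5 - 0}{0 + 5} - 45 = \frac{5 + 0}{5} - 45 = \frac{1}{5} \cdot 5 - 45 = 1 - 45 = -44$)
$x^{2} = \left(-44\right)^{2} = 1936$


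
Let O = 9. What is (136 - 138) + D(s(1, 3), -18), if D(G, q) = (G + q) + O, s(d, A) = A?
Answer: -8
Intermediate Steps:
D(G, q) = 9 + G + q (D(G, q) = (G + q) + 9 = 9 + G + q)
(136 - 138) + D(s(1, 3), -18) = (136 - 138) + (9 + 3 - 18) = -2 - 6 = -8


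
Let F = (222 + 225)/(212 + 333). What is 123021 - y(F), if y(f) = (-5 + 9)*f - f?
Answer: 67045104/545 ≈ 1.2302e+5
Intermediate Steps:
F = 447/545 ≈ 0.82018
y(f) = 3*f (y(f) = 4*f - f = 3*f)
123021 - y(F) = 123021 - 3*447/545 = 123021 - 1*1341/545 = 123021 - 1341/545 = 67045104/545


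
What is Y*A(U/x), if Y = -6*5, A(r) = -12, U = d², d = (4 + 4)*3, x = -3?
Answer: 360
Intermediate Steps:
d = 24 (d = 8*3 = 24)
U = 576 (U = 24² = 576)
Y = -30
Y*A(U/x) = -30*(-12) = 360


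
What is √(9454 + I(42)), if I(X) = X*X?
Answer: √11218 ≈ 105.92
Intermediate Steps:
I(X) = X²
√(9454 + I(42)) = √(9454 + 42²) = √(9454 + 1764) = √11218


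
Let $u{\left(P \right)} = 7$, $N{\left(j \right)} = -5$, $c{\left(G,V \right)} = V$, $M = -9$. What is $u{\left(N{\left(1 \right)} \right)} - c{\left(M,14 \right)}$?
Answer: $-7$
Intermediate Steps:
$u{\left(N{\left(1 \right)} \right)} - c{\left(M,14 \right)} = 7 - 14 = -7$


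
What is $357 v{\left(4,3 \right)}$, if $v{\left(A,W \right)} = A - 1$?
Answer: $1071$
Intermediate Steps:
$v{\left(A,W \right)} = -1 + A$ ($v{\left(A,W \right)} = A - 1 = -1 + A$)
$357 v{\left(4,3 \right)} = 357 \left(-1 + 4\right) = 357 \cdot 3 = 1071$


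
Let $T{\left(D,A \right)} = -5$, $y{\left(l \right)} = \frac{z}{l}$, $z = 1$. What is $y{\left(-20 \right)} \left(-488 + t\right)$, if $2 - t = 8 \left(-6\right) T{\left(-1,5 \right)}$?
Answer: $\frac{363}{10} \approx 36.3$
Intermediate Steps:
$y{\left(l \right)} = \frac{1}{l}$ ($y{\left(l \right)} = 1 \frac{1}{l} = \frac{1}{l}$)
$t = -238$ ($t = 2 - 8 \left(-6\right) \left(-5\right) = 2 - \left(-48\right) \left(-5\right) = 2 - 240 = -238$)
$y{\left(-20 \right)} \left(-488 + t\right) = \frac{-488 - 238}{-20} = \left(- \frac{1}{20}\right) \left(-726\right) = \frac{363}{10}$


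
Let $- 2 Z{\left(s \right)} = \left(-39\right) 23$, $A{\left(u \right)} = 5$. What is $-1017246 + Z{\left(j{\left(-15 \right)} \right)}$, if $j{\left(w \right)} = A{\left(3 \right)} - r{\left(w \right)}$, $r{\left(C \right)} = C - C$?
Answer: $- \frac{2033595}{2} \approx -1.0168 \cdot 10^{6}$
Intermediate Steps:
$r{\left(C \right)} = 0$
$j{\left(w \right)} = 5$ ($j{\left(w \right)} = 5 - 0 = 5 + 0 = 5$)
$Z{\left(s \right)} = \frac{897}{2}$ ($Z{\left(s \right)} = - \frac{\left(-39\right) 23}{2} = \left(- \frac{1}{2}\right) \left(-897\right) = \frac{897}{2}$)
$-1017246 + Z{\left(j{\left(-15 \right)} \right)} = -1017246 + \frac{897}{2} = - \frac{2033595}{2}$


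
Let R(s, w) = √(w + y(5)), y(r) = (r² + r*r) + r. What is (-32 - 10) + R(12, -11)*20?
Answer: -42 + 40*√11 ≈ 90.665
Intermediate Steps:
y(r) = r + 2*r² (y(r) = (r² + r²) + r = 2*r² + r = r + 2*r²)
R(s, w) = √(55 + w) (R(s, w) = √(w + 5*(1 + 2*5)) = √(w + 5*(1 + 10)) = √(w + 5*11) = √(w + 55) = √(55 + w))
(-32 - 10) + R(12, -11)*20 = (-32 - 10) + √(55 - 11)*20 = -42 + √44*20 = -42 + (2*√11)*20 = -42 + 40*√11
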